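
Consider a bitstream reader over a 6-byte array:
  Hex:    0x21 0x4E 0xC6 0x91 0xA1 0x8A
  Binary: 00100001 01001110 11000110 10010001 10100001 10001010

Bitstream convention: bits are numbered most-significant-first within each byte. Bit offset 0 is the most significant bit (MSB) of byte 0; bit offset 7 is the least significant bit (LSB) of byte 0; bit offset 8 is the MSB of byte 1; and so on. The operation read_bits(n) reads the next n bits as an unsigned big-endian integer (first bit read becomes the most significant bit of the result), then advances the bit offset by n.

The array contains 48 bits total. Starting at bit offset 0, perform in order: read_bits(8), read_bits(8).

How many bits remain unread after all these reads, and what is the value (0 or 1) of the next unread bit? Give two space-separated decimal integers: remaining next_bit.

Read 1: bits[0:8] width=8 -> value=33 (bin 00100001); offset now 8 = byte 1 bit 0; 40 bits remain
Read 2: bits[8:16] width=8 -> value=78 (bin 01001110); offset now 16 = byte 2 bit 0; 32 bits remain

Answer: 32 1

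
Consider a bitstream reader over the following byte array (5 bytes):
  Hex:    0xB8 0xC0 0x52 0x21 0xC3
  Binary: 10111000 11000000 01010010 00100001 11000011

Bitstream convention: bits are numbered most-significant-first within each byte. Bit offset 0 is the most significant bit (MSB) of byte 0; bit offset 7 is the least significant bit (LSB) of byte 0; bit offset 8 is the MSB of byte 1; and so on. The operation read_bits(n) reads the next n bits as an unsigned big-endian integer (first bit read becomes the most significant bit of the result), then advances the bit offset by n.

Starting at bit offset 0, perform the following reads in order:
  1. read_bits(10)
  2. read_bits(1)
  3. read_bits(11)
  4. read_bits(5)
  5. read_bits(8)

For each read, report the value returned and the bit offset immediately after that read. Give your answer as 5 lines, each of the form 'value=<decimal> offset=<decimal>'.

Read 1: bits[0:10] width=10 -> value=739 (bin 1011100011); offset now 10 = byte 1 bit 2; 30 bits remain
Read 2: bits[10:11] width=1 -> value=0 (bin 0); offset now 11 = byte 1 bit 3; 29 bits remain
Read 3: bits[11:22] width=11 -> value=20 (bin 00000010100); offset now 22 = byte 2 bit 6; 18 bits remain
Read 4: bits[22:27] width=5 -> value=17 (bin 10001); offset now 27 = byte 3 bit 3; 13 bits remain
Read 5: bits[27:35] width=8 -> value=14 (bin 00001110); offset now 35 = byte 4 bit 3; 5 bits remain

Answer: value=739 offset=10
value=0 offset=11
value=20 offset=22
value=17 offset=27
value=14 offset=35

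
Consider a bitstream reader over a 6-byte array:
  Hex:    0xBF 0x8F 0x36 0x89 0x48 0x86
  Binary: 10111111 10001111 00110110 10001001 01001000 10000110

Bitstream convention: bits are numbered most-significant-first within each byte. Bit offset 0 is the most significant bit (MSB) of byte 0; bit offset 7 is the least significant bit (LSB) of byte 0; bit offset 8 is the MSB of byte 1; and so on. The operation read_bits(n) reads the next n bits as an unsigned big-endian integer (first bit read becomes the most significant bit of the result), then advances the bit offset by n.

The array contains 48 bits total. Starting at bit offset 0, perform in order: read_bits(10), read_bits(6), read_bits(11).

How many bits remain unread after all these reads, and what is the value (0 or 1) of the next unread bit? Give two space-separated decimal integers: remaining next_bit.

Read 1: bits[0:10] width=10 -> value=766 (bin 1011111110); offset now 10 = byte 1 bit 2; 38 bits remain
Read 2: bits[10:16] width=6 -> value=15 (bin 001111); offset now 16 = byte 2 bit 0; 32 bits remain
Read 3: bits[16:27] width=11 -> value=436 (bin 00110110100); offset now 27 = byte 3 bit 3; 21 bits remain

Answer: 21 0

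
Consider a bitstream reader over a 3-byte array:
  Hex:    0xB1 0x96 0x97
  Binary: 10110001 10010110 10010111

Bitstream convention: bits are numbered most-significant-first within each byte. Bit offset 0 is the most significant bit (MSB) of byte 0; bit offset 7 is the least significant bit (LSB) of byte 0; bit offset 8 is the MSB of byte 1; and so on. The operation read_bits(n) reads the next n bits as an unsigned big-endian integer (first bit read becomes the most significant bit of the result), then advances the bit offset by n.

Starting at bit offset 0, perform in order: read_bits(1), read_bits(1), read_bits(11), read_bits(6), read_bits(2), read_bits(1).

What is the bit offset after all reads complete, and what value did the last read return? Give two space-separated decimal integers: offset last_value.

Answer: 22 1

Derivation:
Read 1: bits[0:1] width=1 -> value=1 (bin 1); offset now 1 = byte 0 bit 1; 23 bits remain
Read 2: bits[1:2] width=1 -> value=0 (bin 0); offset now 2 = byte 0 bit 2; 22 bits remain
Read 3: bits[2:13] width=11 -> value=1586 (bin 11000110010); offset now 13 = byte 1 bit 5; 11 bits remain
Read 4: bits[13:19] width=6 -> value=52 (bin 110100); offset now 19 = byte 2 bit 3; 5 bits remain
Read 5: bits[19:21] width=2 -> value=2 (bin 10); offset now 21 = byte 2 bit 5; 3 bits remain
Read 6: bits[21:22] width=1 -> value=1 (bin 1); offset now 22 = byte 2 bit 6; 2 bits remain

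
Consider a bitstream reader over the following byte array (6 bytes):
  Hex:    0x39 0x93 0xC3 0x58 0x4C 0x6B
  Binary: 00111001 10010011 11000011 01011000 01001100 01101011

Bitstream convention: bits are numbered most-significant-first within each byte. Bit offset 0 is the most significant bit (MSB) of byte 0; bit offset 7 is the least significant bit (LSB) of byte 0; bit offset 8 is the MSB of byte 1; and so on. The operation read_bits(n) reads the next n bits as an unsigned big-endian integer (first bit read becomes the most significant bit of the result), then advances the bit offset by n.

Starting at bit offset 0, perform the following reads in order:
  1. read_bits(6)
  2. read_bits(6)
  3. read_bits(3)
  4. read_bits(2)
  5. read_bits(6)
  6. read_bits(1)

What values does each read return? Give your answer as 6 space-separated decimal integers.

Answer: 14 25 1 3 33 1

Derivation:
Read 1: bits[0:6] width=6 -> value=14 (bin 001110); offset now 6 = byte 0 bit 6; 42 bits remain
Read 2: bits[6:12] width=6 -> value=25 (bin 011001); offset now 12 = byte 1 bit 4; 36 bits remain
Read 3: bits[12:15] width=3 -> value=1 (bin 001); offset now 15 = byte 1 bit 7; 33 bits remain
Read 4: bits[15:17] width=2 -> value=3 (bin 11); offset now 17 = byte 2 bit 1; 31 bits remain
Read 5: bits[17:23] width=6 -> value=33 (bin 100001); offset now 23 = byte 2 bit 7; 25 bits remain
Read 6: bits[23:24] width=1 -> value=1 (bin 1); offset now 24 = byte 3 bit 0; 24 bits remain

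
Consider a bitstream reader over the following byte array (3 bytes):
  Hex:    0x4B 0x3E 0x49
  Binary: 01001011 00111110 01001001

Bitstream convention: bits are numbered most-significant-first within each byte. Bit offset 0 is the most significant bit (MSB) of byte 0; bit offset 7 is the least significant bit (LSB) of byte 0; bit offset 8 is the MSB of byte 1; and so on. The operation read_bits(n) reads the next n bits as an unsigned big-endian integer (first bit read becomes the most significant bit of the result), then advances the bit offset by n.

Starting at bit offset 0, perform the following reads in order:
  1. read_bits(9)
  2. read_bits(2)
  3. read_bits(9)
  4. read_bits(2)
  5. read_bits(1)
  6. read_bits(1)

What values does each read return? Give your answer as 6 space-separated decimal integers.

Answer: 150 1 484 2 0 1

Derivation:
Read 1: bits[0:9] width=9 -> value=150 (bin 010010110); offset now 9 = byte 1 bit 1; 15 bits remain
Read 2: bits[9:11] width=2 -> value=1 (bin 01); offset now 11 = byte 1 bit 3; 13 bits remain
Read 3: bits[11:20] width=9 -> value=484 (bin 111100100); offset now 20 = byte 2 bit 4; 4 bits remain
Read 4: bits[20:22] width=2 -> value=2 (bin 10); offset now 22 = byte 2 bit 6; 2 bits remain
Read 5: bits[22:23] width=1 -> value=0 (bin 0); offset now 23 = byte 2 bit 7; 1 bits remain
Read 6: bits[23:24] width=1 -> value=1 (bin 1); offset now 24 = byte 3 bit 0; 0 bits remain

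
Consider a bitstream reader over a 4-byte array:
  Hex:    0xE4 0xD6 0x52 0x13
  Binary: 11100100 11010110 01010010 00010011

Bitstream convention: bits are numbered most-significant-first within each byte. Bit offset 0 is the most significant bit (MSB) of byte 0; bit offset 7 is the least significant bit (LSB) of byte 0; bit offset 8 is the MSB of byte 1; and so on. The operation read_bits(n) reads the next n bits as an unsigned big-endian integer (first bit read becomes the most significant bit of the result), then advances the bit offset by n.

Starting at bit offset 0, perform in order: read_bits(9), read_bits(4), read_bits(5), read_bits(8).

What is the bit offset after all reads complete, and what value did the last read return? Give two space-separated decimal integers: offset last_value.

Answer: 26 72

Derivation:
Read 1: bits[0:9] width=9 -> value=457 (bin 111001001); offset now 9 = byte 1 bit 1; 23 bits remain
Read 2: bits[9:13] width=4 -> value=10 (bin 1010); offset now 13 = byte 1 bit 5; 19 bits remain
Read 3: bits[13:18] width=5 -> value=25 (bin 11001); offset now 18 = byte 2 bit 2; 14 bits remain
Read 4: bits[18:26] width=8 -> value=72 (bin 01001000); offset now 26 = byte 3 bit 2; 6 bits remain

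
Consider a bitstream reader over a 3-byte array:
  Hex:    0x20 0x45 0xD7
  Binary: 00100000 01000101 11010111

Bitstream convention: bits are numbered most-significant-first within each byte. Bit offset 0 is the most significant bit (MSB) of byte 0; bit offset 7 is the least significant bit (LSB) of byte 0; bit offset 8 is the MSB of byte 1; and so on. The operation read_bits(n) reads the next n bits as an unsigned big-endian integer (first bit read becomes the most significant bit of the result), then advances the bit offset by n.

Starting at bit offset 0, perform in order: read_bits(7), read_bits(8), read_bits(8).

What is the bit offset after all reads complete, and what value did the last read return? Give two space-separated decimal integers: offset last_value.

Answer: 23 235

Derivation:
Read 1: bits[0:7] width=7 -> value=16 (bin 0010000); offset now 7 = byte 0 bit 7; 17 bits remain
Read 2: bits[7:15] width=8 -> value=34 (bin 00100010); offset now 15 = byte 1 bit 7; 9 bits remain
Read 3: bits[15:23] width=8 -> value=235 (bin 11101011); offset now 23 = byte 2 bit 7; 1 bits remain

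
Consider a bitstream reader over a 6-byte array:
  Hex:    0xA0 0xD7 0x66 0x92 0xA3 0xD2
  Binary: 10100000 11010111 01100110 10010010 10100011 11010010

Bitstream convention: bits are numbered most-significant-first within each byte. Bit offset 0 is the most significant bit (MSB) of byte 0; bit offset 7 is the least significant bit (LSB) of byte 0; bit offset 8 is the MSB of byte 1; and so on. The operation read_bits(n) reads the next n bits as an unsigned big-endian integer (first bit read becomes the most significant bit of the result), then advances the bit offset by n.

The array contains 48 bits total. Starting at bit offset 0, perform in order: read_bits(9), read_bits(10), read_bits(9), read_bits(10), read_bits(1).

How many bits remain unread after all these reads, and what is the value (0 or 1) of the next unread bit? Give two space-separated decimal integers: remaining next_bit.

Read 1: bits[0:9] width=9 -> value=321 (bin 101000001); offset now 9 = byte 1 bit 1; 39 bits remain
Read 2: bits[9:19] width=10 -> value=699 (bin 1010111011); offset now 19 = byte 2 bit 3; 29 bits remain
Read 3: bits[19:28] width=9 -> value=105 (bin 001101001); offset now 28 = byte 3 bit 4; 20 bits remain
Read 4: bits[28:38] width=10 -> value=168 (bin 0010101000); offset now 38 = byte 4 bit 6; 10 bits remain
Read 5: bits[38:39] width=1 -> value=1 (bin 1); offset now 39 = byte 4 bit 7; 9 bits remain

Answer: 9 1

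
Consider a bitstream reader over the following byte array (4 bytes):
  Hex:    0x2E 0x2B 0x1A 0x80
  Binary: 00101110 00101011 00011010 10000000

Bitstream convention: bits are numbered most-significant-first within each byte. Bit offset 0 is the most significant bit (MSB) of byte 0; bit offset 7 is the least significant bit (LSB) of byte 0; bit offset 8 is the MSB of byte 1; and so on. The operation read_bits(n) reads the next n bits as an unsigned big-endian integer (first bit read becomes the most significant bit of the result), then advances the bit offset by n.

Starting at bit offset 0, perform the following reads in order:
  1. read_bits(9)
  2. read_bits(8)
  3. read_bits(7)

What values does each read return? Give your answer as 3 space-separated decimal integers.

Answer: 92 86 26

Derivation:
Read 1: bits[0:9] width=9 -> value=92 (bin 001011100); offset now 9 = byte 1 bit 1; 23 bits remain
Read 2: bits[9:17] width=8 -> value=86 (bin 01010110); offset now 17 = byte 2 bit 1; 15 bits remain
Read 3: bits[17:24] width=7 -> value=26 (bin 0011010); offset now 24 = byte 3 bit 0; 8 bits remain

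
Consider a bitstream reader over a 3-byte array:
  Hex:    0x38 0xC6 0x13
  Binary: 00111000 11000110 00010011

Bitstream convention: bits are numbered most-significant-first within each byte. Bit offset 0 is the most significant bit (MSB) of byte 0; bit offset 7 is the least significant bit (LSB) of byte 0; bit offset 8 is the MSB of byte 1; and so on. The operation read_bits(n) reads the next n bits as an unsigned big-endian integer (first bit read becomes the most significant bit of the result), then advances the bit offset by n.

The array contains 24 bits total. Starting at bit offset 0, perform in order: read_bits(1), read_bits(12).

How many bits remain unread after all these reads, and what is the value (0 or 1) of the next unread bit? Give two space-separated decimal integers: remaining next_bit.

Read 1: bits[0:1] width=1 -> value=0 (bin 0); offset now 1 = byte 0 bit 1; 23 bits remain
Read 2: bits[1:13] width=12 -> value=1816 (bin 011100011000); offset now 13 = byte 1 bit 5; 11 bits remain

Answer: 11 1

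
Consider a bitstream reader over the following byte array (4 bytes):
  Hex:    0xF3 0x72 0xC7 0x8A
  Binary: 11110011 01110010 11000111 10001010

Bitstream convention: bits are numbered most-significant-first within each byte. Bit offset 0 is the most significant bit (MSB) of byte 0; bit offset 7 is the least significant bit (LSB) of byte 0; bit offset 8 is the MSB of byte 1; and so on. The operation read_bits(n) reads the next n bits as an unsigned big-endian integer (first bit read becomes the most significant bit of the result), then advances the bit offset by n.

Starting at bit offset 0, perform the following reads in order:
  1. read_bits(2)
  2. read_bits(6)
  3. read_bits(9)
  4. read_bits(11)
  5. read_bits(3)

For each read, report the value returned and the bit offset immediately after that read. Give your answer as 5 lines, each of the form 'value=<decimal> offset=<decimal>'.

Answer: value=3 offset=2
value=51 offset=8
value=229 offset=17
value=1144 offset=28
value=5 offset=31

Derivation:
Read 1: bits[0:2] width=2 -> value=3 (bin 11); offset now 2 = byte 0 bit 2; 30 bits remain
Read 2: bits[2:8] width=6 -> value=51 (bin 110011); offset now 8 = byte 1 bit 0; 24 bits remain
Read 3: bits[8:17] width=9 -> value=229 (bin 011100101); offset now 17 = byte 2 bit 1; 15 bits remain
Read 4: bits[17:28] width=11 -> value=1144 (bin 10001111000); offset now 28 = byte 3 bit 4; 4 bits remain
Read 5: bits[28:31] width=3 -> value=5 (bin 101); offset now 31 = byte 3 bit 7; 1 bits remain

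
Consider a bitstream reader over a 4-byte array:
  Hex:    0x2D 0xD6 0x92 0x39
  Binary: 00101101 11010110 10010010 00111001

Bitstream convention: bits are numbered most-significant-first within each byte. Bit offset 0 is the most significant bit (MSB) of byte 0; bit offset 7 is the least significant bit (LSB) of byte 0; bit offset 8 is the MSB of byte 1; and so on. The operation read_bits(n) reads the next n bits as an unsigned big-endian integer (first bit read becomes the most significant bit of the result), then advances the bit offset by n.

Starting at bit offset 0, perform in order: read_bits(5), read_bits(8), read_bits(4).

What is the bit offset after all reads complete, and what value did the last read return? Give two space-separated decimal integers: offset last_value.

Read 1: bits[0:5] width=5 -> value=5 (bin 00101); offset now 5 = byte 0 bit 5; 27 bits remain
Read 2: bits[5:13] width=8 -> value=186 (bin 10111010); offset now 13 = byte 1 bit 5; 19 bits remain
Read 3: bits[13:17] width=4 -> value=13 (bin 1101); offset now 17 = byte 2 bit 1; 15 bits remain

Answer: 17 13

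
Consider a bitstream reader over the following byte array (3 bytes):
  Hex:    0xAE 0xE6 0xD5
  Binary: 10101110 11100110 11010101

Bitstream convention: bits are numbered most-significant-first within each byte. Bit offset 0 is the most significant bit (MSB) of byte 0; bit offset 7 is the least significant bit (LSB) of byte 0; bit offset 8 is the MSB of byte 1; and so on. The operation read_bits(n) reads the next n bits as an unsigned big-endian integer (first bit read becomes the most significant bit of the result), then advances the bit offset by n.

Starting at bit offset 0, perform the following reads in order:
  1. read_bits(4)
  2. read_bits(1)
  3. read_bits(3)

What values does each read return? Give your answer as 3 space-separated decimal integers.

Answer: 10 1 6

Derivation:
Read 1: bits[0:4] width=4 -> value=10 (bin 1010); offset now 4 = byte 0 bit 4; 20 bits remain
Read 2: bits[4:5] width=1 -> value=1 (bin 1); offset now 5 = byte 0 bit 5; 19 bits remain
Read 3: bits[5:8] width=3 -> value=6 (bin 110); offset now 8 = byte 1 bit 0; 16 bits remain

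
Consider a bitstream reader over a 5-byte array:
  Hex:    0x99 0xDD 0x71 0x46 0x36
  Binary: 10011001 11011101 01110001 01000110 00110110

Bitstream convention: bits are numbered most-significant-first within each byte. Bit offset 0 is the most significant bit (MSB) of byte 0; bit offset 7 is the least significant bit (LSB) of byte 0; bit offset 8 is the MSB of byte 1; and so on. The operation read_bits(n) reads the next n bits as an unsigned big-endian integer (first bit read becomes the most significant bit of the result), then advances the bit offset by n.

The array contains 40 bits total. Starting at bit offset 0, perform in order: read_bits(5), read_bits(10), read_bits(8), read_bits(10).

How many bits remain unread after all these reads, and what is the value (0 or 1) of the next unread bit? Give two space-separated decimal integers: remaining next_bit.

Read 1: bits[0:5] width=5 -> value=19 (bin 10011); offset now 5 = byte 0 bit 5; 35 bits remain
Read 2: bits[5:15] width=10 -> value=238 (bin 0011101110); offset now 15 = byte 1 bit 7; 25 bits remain
Read 3: bits[15:23] width=8 -> value=184 (bin 10111000); offset now 23 = byte 2 bit 7; 17 bits remain
Read 4: bits[23:33] width=10 -> value=652 (bin 1010001100); offset now 33 = byte 4 bit 1; 7 bits remain

Answer: 7 0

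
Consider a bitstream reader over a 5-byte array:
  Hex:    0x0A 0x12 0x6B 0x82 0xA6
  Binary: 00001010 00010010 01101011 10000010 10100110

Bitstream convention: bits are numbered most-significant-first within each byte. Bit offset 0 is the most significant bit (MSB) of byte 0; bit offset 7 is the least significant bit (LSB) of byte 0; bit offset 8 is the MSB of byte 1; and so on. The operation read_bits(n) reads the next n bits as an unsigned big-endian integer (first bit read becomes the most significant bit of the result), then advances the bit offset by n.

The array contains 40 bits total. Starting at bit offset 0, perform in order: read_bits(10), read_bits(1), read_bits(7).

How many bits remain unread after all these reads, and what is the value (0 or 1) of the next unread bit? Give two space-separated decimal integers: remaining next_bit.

Answer: 22 1

Derivation:
Read 1: bits[0:10] width=10 -> value=40 (bin 0000101000); offset now 10 = byte 1 bit 2; 30 bits remain
Read 2: bits[10:11] width=1 -> value=0 (bin 0); offset now 11 = byte 1 bit 3; 29 bits remain
Read 3: bits[11:18] width=7 -> value=73 (bin 1001001); offset now 18 = byte 2 bit 2; 22 bits remain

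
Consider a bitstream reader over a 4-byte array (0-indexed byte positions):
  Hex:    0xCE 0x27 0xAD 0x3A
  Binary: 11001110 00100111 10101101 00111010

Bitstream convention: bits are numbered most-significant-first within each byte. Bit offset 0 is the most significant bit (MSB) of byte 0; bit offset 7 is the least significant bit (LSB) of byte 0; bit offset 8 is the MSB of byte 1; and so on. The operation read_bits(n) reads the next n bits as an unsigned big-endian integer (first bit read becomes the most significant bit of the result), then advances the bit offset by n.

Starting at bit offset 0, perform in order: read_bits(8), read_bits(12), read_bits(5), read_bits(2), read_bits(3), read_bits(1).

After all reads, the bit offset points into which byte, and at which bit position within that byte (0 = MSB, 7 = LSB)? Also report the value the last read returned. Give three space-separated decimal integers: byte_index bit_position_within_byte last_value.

Read 1: bits[0:8] width=8 -> value=206 (bin 11001110); offset now 8 = byte 1 bit 0; 24 bits remain
Read 2: bits[8:20] width=12 -> value=634 (bin 001001111010); offset now 20 = byte 2 bit 4; 12 bits remain
Read 3: bits[20:25] width=5 -> value=26 (bin 11010); offset now 25 = byte 3 bit 1; 7 bits remain
Read 4: bits[25:27] width=2 -> value=1 (bin 01); offset now 27 = byte 3 bit 3; 5 bits remain
Read 5: bits[27:30] width=3 -> value=6 (bin 110); offset now 30 = byte 3 bit 6; 2 bits remain
Read 6: bits[30:31] width=1 -> value=1 (bin 1); offset now 31 = byte 3 bit 7; 1 bits remain

Answer: 3 7 1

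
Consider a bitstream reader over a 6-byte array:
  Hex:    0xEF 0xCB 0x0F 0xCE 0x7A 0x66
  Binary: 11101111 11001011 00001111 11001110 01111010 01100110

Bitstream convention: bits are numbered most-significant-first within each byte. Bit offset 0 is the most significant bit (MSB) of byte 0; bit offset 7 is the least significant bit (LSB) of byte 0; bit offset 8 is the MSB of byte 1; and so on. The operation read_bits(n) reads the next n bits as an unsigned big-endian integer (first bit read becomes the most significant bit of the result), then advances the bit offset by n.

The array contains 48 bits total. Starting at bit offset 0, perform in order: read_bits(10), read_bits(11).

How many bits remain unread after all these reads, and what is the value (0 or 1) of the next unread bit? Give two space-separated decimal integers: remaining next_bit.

Answer: 27 1

Derivation:
Read 1: bits[0:10] width=10 -> value=959 (bin 1110111111); offset now 10 = byte 1 bit 2; 38 bits remain
Read 2: bits[10:21] width=11 -> value=353 (bin 00101100001); offset now 21 = byte 2 bit 5; 27 bits remain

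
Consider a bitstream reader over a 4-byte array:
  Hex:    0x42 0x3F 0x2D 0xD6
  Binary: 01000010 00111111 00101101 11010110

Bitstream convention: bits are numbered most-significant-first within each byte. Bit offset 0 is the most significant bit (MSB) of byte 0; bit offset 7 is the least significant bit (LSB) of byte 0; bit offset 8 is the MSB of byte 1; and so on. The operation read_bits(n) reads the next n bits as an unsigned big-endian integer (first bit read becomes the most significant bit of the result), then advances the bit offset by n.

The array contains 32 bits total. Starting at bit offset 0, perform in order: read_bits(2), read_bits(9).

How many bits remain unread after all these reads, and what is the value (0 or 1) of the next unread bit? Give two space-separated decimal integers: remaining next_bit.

Answer: 21 1

Derivation:
Read 1: bits[0:2] width=2 -> value=1 (bin 01); offset now 2 = byte 0 bit 2; 30 bits remain
Read 2: bits[2:11] width=9 -> value=17 (bin 000010001); offset now 11 = byte 1 bit 3; 21 bits remain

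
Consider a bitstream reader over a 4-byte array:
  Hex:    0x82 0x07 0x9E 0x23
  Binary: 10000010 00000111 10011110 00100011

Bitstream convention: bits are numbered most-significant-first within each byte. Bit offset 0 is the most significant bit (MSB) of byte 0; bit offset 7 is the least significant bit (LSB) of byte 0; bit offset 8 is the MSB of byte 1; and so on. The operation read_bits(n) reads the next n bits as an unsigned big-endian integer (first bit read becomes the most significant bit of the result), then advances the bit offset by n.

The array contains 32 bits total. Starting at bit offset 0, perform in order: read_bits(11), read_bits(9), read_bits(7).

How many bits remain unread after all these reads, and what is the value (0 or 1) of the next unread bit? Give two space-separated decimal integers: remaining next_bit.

Answer: 5 0

Derivation:
Read 1: bits[0:11] width=11 -> value=1040 (bin 10000010000); offset now 11 = byte 1 bit 3; 21 bits remain
Read 2: bits[11:20] width=9 -> value=121 (bin 001111001); offset now 20 = byte 2 bit 4; 12 bits remain
Read 3: bits[20:27] width=7 -> value=113 (bin 1110001); offset now 27 = byte 3 bit 3; 5 bits remain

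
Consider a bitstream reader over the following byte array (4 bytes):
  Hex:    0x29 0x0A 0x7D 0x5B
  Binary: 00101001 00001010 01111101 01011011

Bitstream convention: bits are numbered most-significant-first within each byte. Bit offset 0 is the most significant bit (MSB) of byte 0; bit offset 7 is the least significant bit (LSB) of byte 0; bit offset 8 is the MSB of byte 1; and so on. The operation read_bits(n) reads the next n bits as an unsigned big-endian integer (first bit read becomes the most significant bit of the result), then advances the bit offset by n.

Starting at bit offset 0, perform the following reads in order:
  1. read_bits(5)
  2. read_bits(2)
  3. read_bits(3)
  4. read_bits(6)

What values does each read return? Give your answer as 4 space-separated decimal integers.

Read 1: bits[0:5] width=5 -> value=5 (bin 00101); offset now 5 = byte 0 bit 5; 27 bits remain
Read 2: bits[5:7] width=2 -> value=0 (bin 00); offset now 7 = byte 0 bit 7; 25 bits remain
Read 3: bits[7:10] width=3 -> value=4 (bin 100); offset now 10 = byte 1 bit 2; 22 bits remain
Read 4: bits[10:16] width=6 -> value=10 (bin 001010); offset now 16 = byte 2 bit 0; 16 bits remain

Answer: 5 0 4 10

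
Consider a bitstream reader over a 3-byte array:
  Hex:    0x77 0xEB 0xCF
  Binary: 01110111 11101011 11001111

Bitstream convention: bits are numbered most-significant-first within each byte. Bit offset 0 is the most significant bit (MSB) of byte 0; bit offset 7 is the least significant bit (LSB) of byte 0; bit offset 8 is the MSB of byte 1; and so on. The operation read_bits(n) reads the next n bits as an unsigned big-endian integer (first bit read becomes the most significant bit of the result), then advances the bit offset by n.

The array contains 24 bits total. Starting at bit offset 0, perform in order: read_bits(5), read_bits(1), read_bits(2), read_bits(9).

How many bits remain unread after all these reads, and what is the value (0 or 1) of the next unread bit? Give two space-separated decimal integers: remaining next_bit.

Answer: 7 1

Derivation:
Read 1: bits[0:5] width=5 -> value=14 (bin 01110); offset now 5 = byte 0 bit 5; 19 bits remain
Read 2: bits[5:6] width=1 -> value=1 (bin 1); offset now 6 = byte 0 bit 6; 18 bits remain
Read 3: bits[6:8] width=2 -> value=3 (bin 11); offset now 8 = byte 1 bit 0; 16 bits remain
Read 4: bits[8:17] width=9 -> value=471 (bin 111010111); offset now 17 = byte 2 bit 1; 7 bits remain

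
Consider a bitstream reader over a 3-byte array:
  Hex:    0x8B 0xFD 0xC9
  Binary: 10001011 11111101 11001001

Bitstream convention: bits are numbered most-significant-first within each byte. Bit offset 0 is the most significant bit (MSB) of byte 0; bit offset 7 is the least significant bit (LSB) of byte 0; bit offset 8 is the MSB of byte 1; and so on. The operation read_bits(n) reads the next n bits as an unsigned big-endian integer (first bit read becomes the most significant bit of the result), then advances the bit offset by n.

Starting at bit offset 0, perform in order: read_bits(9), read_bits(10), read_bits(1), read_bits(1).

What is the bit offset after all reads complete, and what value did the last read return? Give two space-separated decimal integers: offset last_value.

Read 1: bits[0:9] width=9 -> value=279 (bin 100010111); offset now 9 = byte 1 bit 1; 15 bits remain
Read 2: bits[9:19] width=10 -> value=1006 (bin 1111101110); offset now 19 = byte 2 bit 3; 5 bits remain
Read 3: bits[19:20] width=1 -> value=0 (bin 0); offset now 20 = byte 2 bit 4; 4 bits remain
Read 4: bits[20:21] width=1 -> value=1 (bin 1); offset now 21 = byte 2 bit 5; 3 bits remain

Answer: 21 1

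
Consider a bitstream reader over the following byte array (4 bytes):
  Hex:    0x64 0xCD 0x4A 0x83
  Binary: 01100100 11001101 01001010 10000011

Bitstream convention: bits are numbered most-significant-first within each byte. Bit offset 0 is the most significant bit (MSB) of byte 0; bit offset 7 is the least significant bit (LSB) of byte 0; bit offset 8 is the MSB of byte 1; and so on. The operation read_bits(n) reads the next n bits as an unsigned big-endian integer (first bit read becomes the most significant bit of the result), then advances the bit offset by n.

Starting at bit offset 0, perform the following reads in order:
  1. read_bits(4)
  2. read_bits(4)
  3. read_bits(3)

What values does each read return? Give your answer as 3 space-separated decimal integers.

Answer: 6 4 6

Derivation:
Read 1: bits[0:4] width=4 -> value=6 (bin 0110); offset now 4 = byte 0 bit 4; 28 bits remain
Read 2: bits[4:8] width=4 -> value=4 (bin 0100); offset now 8 = byte 1 bit 0; 24 bits remain
Read 3: bits[8:11] width=3 -> value=6 (bin 110); offset now 11 = byte 1 bit 3; 21 bits remain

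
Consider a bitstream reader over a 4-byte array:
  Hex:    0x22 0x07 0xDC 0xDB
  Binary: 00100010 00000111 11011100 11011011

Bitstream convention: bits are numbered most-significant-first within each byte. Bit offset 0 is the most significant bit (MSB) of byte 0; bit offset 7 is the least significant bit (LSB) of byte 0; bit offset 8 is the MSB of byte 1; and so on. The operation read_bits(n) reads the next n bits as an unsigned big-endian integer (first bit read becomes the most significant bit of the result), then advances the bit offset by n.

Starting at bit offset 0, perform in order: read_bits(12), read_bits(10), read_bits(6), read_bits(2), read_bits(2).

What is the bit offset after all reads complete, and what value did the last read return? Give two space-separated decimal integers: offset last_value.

Read 1: bits[0:12] width=12 -> value=544 (bin 001000100000); offset now 12 = byte 1 bit 4; 20 bits remain
Read 2: bits[12:22] width=10 -> value=503 (bin 0111110111); offset now 22 = byte 2 bit 6; 10 bits remain
Read 3: bits[22:28] width=6 -> value=13 (bin 001101); offset now 28 = byte 3 bit 4; 4 bits remain
Read 4: bits[28:30] width=2 -> value=2 (bin 10); offset now 30 = byte 3 bit 6; 2 bits remain
Read 5: bits[30:32] width=2 -> value=3 (bin 11); offset now 32 = byte 4 bit 0; 0 bits remain

Answer: 32 3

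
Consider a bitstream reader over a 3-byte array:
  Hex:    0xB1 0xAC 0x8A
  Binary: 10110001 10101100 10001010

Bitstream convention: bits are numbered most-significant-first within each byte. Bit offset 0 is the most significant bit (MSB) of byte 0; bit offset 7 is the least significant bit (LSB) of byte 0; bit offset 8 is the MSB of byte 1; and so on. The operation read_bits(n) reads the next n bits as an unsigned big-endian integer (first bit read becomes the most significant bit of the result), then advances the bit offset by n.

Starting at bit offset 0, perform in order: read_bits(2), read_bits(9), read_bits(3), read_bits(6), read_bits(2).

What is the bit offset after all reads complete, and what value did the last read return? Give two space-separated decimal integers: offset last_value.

Answer: 22 2

Derivation:
Read 1: bits[0:2] width=2 -> value=2 (bin 10); offset now 2 = byte 0 bit 2; 22 bits remain
Read 2: bits[2:11] width=9 -> value=397 (bin 110001101); offset now 11 = byte 1 bit 3; 13 bits remain
Read 3: bits[11:14] width=3 -> value=3 (bin 011); offset now 14 = byte 1 bit 6; 10 bits remain
Read 4: bits[14:20] width=6 -> value=8 (bin 001000); offset now 20 = byte 2 bit 4; 4 bits remain
Read 5: bits[20:22] width=2 -> value=2 (bin 10); offset now 22 = byte 2 bit 6; 2 bits remain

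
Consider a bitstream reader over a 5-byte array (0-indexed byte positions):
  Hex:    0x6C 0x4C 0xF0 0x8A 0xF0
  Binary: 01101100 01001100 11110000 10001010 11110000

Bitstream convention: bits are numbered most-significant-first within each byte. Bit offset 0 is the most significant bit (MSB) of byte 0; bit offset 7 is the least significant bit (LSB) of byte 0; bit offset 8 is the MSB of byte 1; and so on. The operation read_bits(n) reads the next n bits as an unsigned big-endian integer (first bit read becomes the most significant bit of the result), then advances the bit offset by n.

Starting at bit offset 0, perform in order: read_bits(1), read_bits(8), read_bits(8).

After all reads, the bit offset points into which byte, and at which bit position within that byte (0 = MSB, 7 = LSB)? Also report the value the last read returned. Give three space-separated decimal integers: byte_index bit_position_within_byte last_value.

Answer: 2 1 153

Derivation:
Read 1: bits[0:1] width=1 -> value=0 (bin 0); offset now 1 = byte 0 bit 1; 39 bits remain
Read 2: bits[1:9] width=8 -> value=216 (bin 11011000); offset now 9 = byte 1 bit 1; 31 bits remain
Read 3: bits[9:17] width=8 -> value=153 (bin 10011001); offset now 17 = byte 2 bit 1; 23 bits remain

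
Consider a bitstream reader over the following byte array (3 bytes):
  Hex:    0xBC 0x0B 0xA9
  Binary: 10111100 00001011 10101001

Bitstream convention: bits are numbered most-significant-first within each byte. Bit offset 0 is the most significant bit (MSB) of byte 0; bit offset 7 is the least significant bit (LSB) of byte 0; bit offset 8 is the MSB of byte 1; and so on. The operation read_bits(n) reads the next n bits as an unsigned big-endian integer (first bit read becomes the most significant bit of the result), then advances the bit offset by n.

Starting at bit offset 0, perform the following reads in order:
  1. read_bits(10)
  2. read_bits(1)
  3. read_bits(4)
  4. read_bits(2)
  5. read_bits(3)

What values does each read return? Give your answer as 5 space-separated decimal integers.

Answer: 752 0 5 3 2

Derivation:
Read 1: bits[0:10] width=10 -> value=752 (bin 1011110000); offset now 10 = byte 1 bit 2; 14 bits remain
Read 2: bits[10:11] width=1 -> value=0 (bin 0); offset now 11 = byte 1 bit 3; 13 bits remain
Read 3: bits[11:15] width=4 -> value=5 (bin 0101); offset now 15 = byte 1 bit 7; 9 bits remain
Read 4: bits[15:17] width=2 -> value=3 (bin 11); offset now 17 = byte 2 bit 1; 7 bits remain
Read 5: bits[17:20] width=3 -> value=2 (bin 010); offset now 20 = byte 2 bit 4; 4 bits remain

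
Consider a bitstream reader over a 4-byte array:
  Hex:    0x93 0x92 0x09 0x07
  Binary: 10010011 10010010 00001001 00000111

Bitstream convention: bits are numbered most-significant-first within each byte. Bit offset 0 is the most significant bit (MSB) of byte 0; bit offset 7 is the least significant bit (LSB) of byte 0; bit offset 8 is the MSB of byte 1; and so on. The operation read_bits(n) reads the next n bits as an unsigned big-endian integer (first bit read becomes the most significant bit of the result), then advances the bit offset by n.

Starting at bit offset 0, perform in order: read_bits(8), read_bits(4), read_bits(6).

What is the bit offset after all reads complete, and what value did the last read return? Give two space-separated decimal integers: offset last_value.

Read 1: bits[0:8] width=8 -> value=147 (bin 10010011); offset now 8 = byte 1 bit 0; 24 bits remain
Read 2: bits[8:12] width=4 -> value=9 (bin 1001); offset now 12 = byte 1 bit 4; 20 bits remain
Read 3: bits[12:18] width=6 -> value=8 (bin 001000); offset now 18 = byte 2 bit 2; 14 bits remain

Answer: 18 8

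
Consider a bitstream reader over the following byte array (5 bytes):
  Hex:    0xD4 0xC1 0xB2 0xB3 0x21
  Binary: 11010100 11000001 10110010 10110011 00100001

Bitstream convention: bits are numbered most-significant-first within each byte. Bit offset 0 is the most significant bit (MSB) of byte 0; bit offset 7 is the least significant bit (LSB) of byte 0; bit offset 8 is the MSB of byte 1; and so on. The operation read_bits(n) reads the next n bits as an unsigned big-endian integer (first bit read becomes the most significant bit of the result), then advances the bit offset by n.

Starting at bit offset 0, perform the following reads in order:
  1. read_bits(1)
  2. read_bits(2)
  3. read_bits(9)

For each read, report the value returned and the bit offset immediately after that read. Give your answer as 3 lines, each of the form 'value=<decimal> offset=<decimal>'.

Read 1: bits[0:1] width=1 -> value=1 (bin 1); offset now 1 = byte 0 bit 1; 39 bits remain
Read 2: bits[1:3] width=2 -> value=2 (bin 10); offset now 3 = byte 0 bit 3; 37 bits remain
Read 3: bits[3:12] width=9 -> value=332 (bin 101001100); offset now 12 = byte 1 bit 4; 28 bits remain

Answer: value=1 offset=1
value=2 offset=3
value=332 offset=12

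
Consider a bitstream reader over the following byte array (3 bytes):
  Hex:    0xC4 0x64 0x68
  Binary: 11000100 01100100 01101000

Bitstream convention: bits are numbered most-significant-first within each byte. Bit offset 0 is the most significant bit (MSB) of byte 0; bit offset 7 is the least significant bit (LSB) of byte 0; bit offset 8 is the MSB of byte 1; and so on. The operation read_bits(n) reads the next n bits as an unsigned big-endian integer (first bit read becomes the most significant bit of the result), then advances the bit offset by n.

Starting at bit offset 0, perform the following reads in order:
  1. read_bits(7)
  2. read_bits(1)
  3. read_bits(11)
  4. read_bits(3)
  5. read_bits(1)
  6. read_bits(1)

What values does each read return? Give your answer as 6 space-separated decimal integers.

Answer: 98 0 803 2 0 0

Derivation:
Read 1: bits[0:7] width=7 -> value=98 (bin 1100010); offset now 7 = byte 0 bit 7; 17 bits remain
Read 2: bits[7:8] width=1 -> value=0 (bin 0); offset now 8 = byte 1 bit 0; 16 bits remain
Read 3: bits[8:19] width=11 -> value=803 (bin 01100100011); offset now 19 = byte 2 bit 3; 5 bits remain
Read 4: bits[19:22] width=3 -> value=2 (bin 010); offset now 22 = byte 2 bit 6; 2 bits remain
Read 5: bits[22:23] width=1 -> value=0 (bin 0); offset now 23 = byte 2 bit 7; 1 bits remain
Read 6: bits[23:24] width=1 -> value=0 (bin 0); offset now 24 = byte 3 bit 0; 0 bits remain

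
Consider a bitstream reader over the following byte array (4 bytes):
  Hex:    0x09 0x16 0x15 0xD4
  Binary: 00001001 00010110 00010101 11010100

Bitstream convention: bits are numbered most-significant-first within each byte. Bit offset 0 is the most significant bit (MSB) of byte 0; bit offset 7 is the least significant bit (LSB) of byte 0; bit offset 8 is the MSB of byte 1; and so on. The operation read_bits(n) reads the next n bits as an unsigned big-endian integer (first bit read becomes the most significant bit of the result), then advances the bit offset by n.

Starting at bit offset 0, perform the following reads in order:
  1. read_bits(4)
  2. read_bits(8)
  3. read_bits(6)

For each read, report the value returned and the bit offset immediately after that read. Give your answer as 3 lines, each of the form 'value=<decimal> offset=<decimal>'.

Read 1: bits[0:4] width=4 -> value=0 (bin 0000); offset now 4 = byte 0 bit 4; 28 bits remain
Read 2: bits[4:12] width=8 -> value=145 (bin 10010001); offset now 12 = byte 1 bit 4; 20 bits remain
Read 3: bits[12:18] width=6 -> value=24 (bin 011000); offset now 18 = byte 2 bit 2; 14 bits remain

Answer: value=0 offset=4
value=145 offset=12
value=24 offset=18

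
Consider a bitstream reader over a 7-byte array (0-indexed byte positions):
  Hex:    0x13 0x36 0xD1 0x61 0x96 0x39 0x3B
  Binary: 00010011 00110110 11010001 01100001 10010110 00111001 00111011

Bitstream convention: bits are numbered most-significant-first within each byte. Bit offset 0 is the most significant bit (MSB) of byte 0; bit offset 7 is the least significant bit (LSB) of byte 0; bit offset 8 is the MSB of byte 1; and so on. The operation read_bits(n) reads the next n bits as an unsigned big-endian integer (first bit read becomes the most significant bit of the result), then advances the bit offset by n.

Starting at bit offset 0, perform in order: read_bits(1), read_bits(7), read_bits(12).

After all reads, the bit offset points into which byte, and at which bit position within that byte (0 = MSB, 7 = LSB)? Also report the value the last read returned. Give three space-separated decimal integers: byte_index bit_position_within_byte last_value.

Read 1: bits[0:1] width=1 -> value=0 (bin 0); offset now 1 = byte 0 bit 1; 55 bits remain
Read 2: bits[1:8] width=7 -> value=19 (bin 0010011); offset now 8 = byte 1 bit 0; 48 bits remain
Read 3: bits[8:20] width=12 -> value=877 (bin 001101101101); offset now 20 = byte 2 bit 4; 36 bits remain

Answer: 2 4 877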